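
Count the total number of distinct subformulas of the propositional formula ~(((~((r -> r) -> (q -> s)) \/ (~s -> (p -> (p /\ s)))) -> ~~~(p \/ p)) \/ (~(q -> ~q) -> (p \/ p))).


Formula: ~(((~((r -> r) -> (q -> s)) \/ (~s -> (p -> (p /\ s)))) -> ~~~(p \/ p)) \/ (~(q -> ~q) -> (p \/ p)))
Subformulas found:
  1. r
  2. q
  3. s
  4. p
  5. ~s
  6. ~q
  7. (p /\ s)
  8. (p \/ p)
  9. (r -> r)
  10. (q -> s)
  11. (q -> ~q)
  12. ~(p \/ p)
  13. ~(q -> ~q)
  14. ~~(p \/ p)
  15. ~~~(p \/ p)
  16. (p -> (p /\ s))
  17. ((r -> r) -> (q -> s))
  18. ~((r -> r) -> (q -> s))
  19. (~s -> (p -> (p /\ s)))
  20. (~(q -> ~q) -> (p \/ p))
  21. (~((r -> r) -> (q -> s)) \/ (~s -> (p -> (p /\ s))))
  22. ((~((r -> r) -> (q -> s)) \/ (~s -> (p -> (p /\ s)))) -> ~~~(p \/ p))
  23. (((~((r -> r) -> (q -> s)) \/ (~s -> (p -> (p /\ s)))) -> ~~~(p \/ p)) \/ (~(q -> ~q) -> (p \/ p)))
  24. ~(((~((r -> r) -> (q -> s)) \/ (~s -> (p -> (p /\ s)))) -> ~~~(p \/ p)) \/ (~(q -> ~q) -> (p \/ p)))
Total distinct subformulas = 24

24


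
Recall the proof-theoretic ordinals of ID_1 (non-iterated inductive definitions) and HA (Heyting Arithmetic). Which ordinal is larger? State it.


Proof-theoretic ordinal of ID_1 (non-iterated inductive definitions): psi_0(epsilon_{Omega+1})
Proof-theoretic ordinal of HA (Heyting Arithmetic): epsilon_0
Comparing: epsilon_0 < psi_0(epsilon_{Omega+1}).
The larger ordinal is psi_0(epsilon_{Omega+1}) (from ID_1 (non-iterated inductive definitions)).

psi_0(epsilon_{Omega+1})


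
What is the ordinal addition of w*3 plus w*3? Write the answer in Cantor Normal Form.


Ordinal addition w*3 + w*3:
Both terms have the same exponent 1.
w^e*c + w^e*d = w^e*(c+d).
Result = w^1*(3+3) = w*6

w*6


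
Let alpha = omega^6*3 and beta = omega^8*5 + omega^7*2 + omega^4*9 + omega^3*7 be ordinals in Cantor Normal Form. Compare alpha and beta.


Compare term by term from highest exponent:
alpha = omega^6*3
beta = omega^8*5 + omega^7*2 + omega^4*9 + omega^3*7
Term 1: alpha has omega^6*3, beta has omega^8*5
Term 2: alpha has omega^0*0, beta has omega^7*2
Term 3: alpha has omega^0*0, beta has omega^4*9
Term 4: alpha has omega^0*0, beta has omega^3*7
Result: alpha < beta

alpha < beta


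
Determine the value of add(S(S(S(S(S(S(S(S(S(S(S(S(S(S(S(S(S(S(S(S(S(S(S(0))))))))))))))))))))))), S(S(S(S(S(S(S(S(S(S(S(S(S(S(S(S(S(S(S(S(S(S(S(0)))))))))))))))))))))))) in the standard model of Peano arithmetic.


add(S^23(0), S^23(0)):
S^23(0) = 23
S^23(0) = 23
23 + 23 = 46

46


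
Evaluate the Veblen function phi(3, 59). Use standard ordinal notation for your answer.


phi(3, 59):
phi(3, beta) = eta_beta (the beta-th eta number, fixed point of zeta).
phi(3, 59) = eta_59

eta_59


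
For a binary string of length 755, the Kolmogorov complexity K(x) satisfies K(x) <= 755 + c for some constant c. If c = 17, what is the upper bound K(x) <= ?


K(x) <= |x| + c = 755 + 17 = 772

772


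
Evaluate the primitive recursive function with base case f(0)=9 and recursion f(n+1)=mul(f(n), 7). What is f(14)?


f(0) = 9
f(1) = mul(f(0), 7) = mul(9, 7) = 63
f(2) = mul(f(1), 7) = mul(63, 7) = 441
f(3) = mul(f(2), 7) = mul(441, 7) = 3087
f(4) = mul(f(3), 7) = mul(3087, 7) = 21609
f(5) = mul(f(4), 7) = mul(21609, 7) = 151263
f(6) = mul(f(5), 7) = mul(151263, 7) = 1058841
f(7) = mul(f(6), 7) = mul(1058841, 7) = 7411887
f(8) = mul(f(7), 7) = mul(7411887, 7) = 51883209
f(9) = mul(f(8), 7) = mul(51883209, 7) = 363182463
f(10) = mul(f(9), 7) = mul(363182463, 7) = 2542277241
f(11) = mul(f(10), 7) = mul(2542277241, 7) = 17795940687
f(12) = mul(f(11), 7) = mul(17795940687, 7) = 124571584809
f(13) = mul(f(12), 7) = mul(124571584809, 7) = 872001093663
f(14) = mul(f(13), 7) = mul(872001093663, 7) = 6104007655641


6104007655641


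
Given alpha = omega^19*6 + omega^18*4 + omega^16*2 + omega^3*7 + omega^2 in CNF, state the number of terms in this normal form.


CNF: omega^19*6 + omega^18*4 + omega^16*2 + omega^3*7 + omega^2
Count the summands separated by '+':
  term 1: omega^19*6
  term 2: omega^18*4
  term 3: omega^16*2
  term 4: omega^3*7
  term 5: omega^2
Total terms = 5

5


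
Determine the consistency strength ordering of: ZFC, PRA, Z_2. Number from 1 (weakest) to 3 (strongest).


Ordering by consistency strength:
1. PRA
2. Z_2
3. ZFC


ZFC=3, PRA=1, Z_2=2


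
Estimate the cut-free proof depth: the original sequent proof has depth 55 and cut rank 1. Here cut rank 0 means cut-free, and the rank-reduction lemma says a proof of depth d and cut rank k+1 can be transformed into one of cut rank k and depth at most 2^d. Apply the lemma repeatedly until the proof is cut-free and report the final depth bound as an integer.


Each rank reduction sends depth d to at most 2^d; cut rank r needs r reductions.
2_0(55) = 55
2_1(55) = 2^55 = 36028797018963968
Cut-free depth bound = 36028797018963968

36028797018963968


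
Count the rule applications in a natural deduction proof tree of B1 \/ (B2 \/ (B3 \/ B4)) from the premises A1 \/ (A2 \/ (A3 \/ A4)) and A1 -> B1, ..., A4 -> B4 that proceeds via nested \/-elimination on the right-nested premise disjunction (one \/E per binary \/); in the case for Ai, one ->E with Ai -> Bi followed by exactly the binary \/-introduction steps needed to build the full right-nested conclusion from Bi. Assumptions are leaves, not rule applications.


Constructive dilemma with 4 branches, all disjunctions right-nested:
- \/E: the premise has 3 binary \/, each eliminated once: 3 nodes.
- ->E: one per case (Ai with Ai -> Bi gives Bi): 4 nodes.
- \/I: in case i < n, Bi needs 1 step to form Bi \/ (B(i+1) \/ ...) and then i-1 steps to prepend B(i-1), ..., B1, i.e. i steps; in case i = n, B4 needs 3 prepend steps.
  \/I total = (1 + 2 + ... + 3) + 3 = 6 + 3 = 9 nodes.
Total = 3 + 4 + 9 = 16

16


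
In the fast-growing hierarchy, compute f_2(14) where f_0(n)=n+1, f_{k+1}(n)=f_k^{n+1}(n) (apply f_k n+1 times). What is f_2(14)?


f_2(14) = f_1^15(14)
f_1(m) = 2m + 1.
Iterating: f_1^k(n) = 2^k*(n+1) - 1.
f_2(14) = 2^15*(14+1) - 1 = 32768*15 - 1 = 491519

491519


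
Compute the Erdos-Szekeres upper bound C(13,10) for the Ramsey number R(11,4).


R(11,4) <= C(11+4-2, 11-1) = C(13, 10)
C(13, 10) = 13! / (10! * 3!)
= 286

286


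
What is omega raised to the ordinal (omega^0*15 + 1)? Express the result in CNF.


omega^(omega^0*15 + 1):
omega^0 = 1, so the exponent is 15 + 1 = 16 (finite ordinal addition).
Result = omega^16, already a single CNF term.

omega^16


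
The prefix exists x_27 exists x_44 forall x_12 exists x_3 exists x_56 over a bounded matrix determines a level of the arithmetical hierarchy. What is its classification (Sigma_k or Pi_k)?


Leading quantifier is exists, so the class is Sigma.
Number of quantifier blocks = alternations + 1 = 2 + 1 = 3.
Classification: Sigma_3

Sigma_3


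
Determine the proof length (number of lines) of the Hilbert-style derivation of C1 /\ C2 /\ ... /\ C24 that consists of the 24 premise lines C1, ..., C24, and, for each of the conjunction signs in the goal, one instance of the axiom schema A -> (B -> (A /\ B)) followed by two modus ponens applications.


Conjoining 24 premises:
- 24 premise lines
- the goal has 23 conjunction signs; each costs 1 axiom instance + 2 MP = 3 lines: 3 * 23 = 69
Total = 24 + 69 = 93 lines.

93


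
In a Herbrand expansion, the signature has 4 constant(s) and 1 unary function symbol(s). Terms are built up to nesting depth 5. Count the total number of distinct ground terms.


Herbrand terms by depth:
Depth 0: 4 constants
Depth 1: 4 new terms (running total: 8)
Depth 2: 4 new terms (running total: 12)
Depth 3: 4 new terms (running total: 16)
Depth 4: 4 new terms (running total: 20)
Depth 5: 4 new terms (running total: 24)
Total distinct ground terms = 24

24


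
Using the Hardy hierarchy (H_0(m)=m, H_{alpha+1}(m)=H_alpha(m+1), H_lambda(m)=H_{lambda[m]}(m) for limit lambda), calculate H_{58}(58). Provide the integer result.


H_58(58):
For finite ordinals k, H_k(n) = n + k (each successor step adds 1).
H_58(58) = 58 + 58 = 116

116


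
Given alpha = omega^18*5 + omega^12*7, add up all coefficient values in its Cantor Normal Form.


CNF: omega^18*5 + omega^12*7
Coefficients: 5 + 7 = 12

12


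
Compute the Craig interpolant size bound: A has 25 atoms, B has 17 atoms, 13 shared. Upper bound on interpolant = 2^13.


Shared atoms = 13
Craig interpolant size bound = 2^13
= 8192

8192


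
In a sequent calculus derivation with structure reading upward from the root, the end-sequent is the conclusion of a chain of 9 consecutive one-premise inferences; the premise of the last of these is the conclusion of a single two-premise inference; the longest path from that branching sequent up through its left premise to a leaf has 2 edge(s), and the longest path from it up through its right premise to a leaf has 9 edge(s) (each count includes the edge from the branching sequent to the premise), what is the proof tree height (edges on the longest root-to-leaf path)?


Longest path through the left premise: 2 edges (measured from the branching sequent)
Longest path through the right premise: 9 edges
Height of the subtree rooted at the branching sequent: max(2, 9) = 9
The branching sequent sits 9 edges above the root (the chain of one-premise inferences), so height = 9 + 9 = 18

18


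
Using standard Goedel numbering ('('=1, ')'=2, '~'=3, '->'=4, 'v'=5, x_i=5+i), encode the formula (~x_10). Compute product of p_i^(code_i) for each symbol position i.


Formula: (~x_10)
Symbol codes: [1, 3, 15, 2]
Primes: [2, 3, 5, 7]
p_1^1 = 2^1 = 2
p_2^3 = 3^3 = 27
p_3^15 = 5^15 = 30517578125
p_4^2 = 7^2 = 49
Product = 80749511718750

80749511718750


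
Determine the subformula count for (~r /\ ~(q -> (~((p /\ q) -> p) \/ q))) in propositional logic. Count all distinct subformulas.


Formula: (~r /\ ~(q -> (~((p /\ q) -> p) \/ q)))
Subformulas found:
  1. q
  2. r
  3. p
  4. ~r
  5. (p /\ q)
  6. ((p /\ q) -> p)
  7. ~((p /\ q) -> p)
  8. (~((p /\ q) -> p) \/ q)
  9. (q -> (~((p /\ q) -> p) \/ q))
  10. ~(q -> (~((p /\ q) -> p) \/ q))
  11. (~r /\ ~(q -> (~((p /\ q) -> p) \/ q)))
Total distinct subformulas = 11

11


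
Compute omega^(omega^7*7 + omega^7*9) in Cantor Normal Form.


omega^(omega^7*7 + omega^7*9):
Both terms of the exponent have the same exponent 7, so they merge: omega^7*7 + omega^7*9 = omega^7*(7+9) = omega^7*16.
omega raised to a CNF ordinal is a single CNF term: Result = omega^(omega^7*16)

omega^(omega^7*16)


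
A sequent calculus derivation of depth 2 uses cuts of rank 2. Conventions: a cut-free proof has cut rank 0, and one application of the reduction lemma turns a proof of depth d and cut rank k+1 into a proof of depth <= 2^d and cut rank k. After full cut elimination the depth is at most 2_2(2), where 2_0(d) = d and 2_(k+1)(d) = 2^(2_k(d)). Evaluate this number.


Each rank reduction sends depth d to at most 2^d; cut rank r needs r reductions.
2_0(2) = 2
2_1(2) = 2^2 = 4
2_2(2) = 2^4 = 16
Cut-free depth bound = 16

16


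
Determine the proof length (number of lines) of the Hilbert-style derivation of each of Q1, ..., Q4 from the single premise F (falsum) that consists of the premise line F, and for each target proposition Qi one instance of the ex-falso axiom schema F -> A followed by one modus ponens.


Ex falso, line by line:
- 1 premise line (F)
- 4 targets, each needing 1 axiom instance (F -> Qi) + 1 MP = 2 lines: 2 * 4 = 8
Total = 1 + 8 = 9 lines.

9


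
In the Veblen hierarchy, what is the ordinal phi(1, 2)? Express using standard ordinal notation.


phi(1, 2):
phi(1, beta) = epsilon_beta (the beta-th epsilon number).
phi(1, 2) = epsilon_2

epsilon_2


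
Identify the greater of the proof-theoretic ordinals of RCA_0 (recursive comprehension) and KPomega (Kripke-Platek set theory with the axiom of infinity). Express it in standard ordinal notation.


Proof-theoretic ordinal of RCA_0 (recursive comprehension): omega^omega
Proof-theoretic ordinal of KPomega (Kripke-Platek set theory with the axiom of infinity): psi_0(epsilon_{Omega+1})
Comparing: omega^omega < psi_0(epsilon_{Omega+1}).
The larger ordinal is psi_0(epsilon_{Omega+1}) (from KPomega (Kripke-Platek set theory with the axiom of infinity)).

psi_0(epsilon_{Omega+1})


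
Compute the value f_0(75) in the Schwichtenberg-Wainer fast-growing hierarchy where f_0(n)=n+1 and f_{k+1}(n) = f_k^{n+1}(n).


f_0(75) = 75 + 1 = 76

76


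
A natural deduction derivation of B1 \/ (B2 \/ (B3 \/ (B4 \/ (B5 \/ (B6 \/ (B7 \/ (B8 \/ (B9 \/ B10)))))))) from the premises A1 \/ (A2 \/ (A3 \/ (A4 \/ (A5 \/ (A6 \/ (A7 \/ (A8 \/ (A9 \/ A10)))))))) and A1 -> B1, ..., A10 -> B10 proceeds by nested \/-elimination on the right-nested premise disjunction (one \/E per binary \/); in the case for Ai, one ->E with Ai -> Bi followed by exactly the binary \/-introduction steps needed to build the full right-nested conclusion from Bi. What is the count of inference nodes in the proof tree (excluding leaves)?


Constructive dilemma with 10 branches, all disjunctions right-nested:
- \/E: the premise has 9 binary \/, each eliminated once: 9 nodes.
- ->E: one per case (Ai with Ai -> Bi gives Bi): 10 nodes.
- \/I: in case i < n, Bi needs 1 step to form Bi \/ (B(i+1) \/ ...) and then i-1 steps to prepend B(i-1), ..., B1, i.e. i steps; in case i = n, B10 needs 9 prepend steps.
  \/I total = (1 + 2 + ... + 9) + 9 = 45 + 9 = 54 nodes.
Total = 9 + 10 + 54 = 73

73


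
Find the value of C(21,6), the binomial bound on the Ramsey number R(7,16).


R(7,16) <= C(7+16-2, 7-1) = C(21, 6)
C(21, 6) = 21! / (6! * 15!)
= 54264

54264


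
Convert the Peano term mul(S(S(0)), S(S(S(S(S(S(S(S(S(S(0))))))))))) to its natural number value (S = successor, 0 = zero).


mul(S^2(0), S^10(0)):
S^2(0) = 2
S^10(0) = 10
2 * 10 = 20

20


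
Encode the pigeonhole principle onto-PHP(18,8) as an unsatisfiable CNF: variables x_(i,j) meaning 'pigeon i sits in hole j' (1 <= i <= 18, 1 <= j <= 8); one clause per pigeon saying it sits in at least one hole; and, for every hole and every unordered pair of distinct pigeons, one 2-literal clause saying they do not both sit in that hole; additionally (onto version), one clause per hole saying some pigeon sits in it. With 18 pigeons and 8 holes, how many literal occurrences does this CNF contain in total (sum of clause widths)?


onto-PHP(18,8): 18 pigeons, 8 holes, 18*8 = 144 variables.
- pigeon clauses: one per pigeon -> 18 clauses of width 8 -> 144 literals
- hole clauses: 8 holes * C(18,2) = 8 * 153 -> 1224 clauses of width 2 -> 2448 literals
- onto clauses: one per hole -> 8 clauses of width 18 -> 144 literals
Total literal occurrences = 144 + 2448 + 144 = 2736

2736


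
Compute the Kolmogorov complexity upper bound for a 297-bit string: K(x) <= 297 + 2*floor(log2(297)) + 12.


floor(log2(297)) = 8
2 * 8 = 16
K(x) <= 297 + 16 + 12 = 325

325


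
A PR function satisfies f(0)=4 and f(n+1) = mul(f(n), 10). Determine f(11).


f(0) = 4
f(1) = mul(f(0), 10) = mul(4, 10) = 40
f(2) = mul(f(1), 10) = mul(40, 10) = 400
f(3) = mul(f(2), 10) = mul(400, 10) = 4000
f(4) = mul(f(3), 10) = mul(4000, 10) = 40000
f(5) = mul(f(4), 10) = mul(40000, 10) = 400000
f(6) = mul(f(5), 10) = mul(400000, 10) = 4000000
f(7) = mul(f(6), 10) = mul(4000000, 10) = 40000000
f(8) = mul(f(7), 10) = mul(40000000, 10) = 400000000
f(9) = mul(f(8), 10) = mul(400000000, 10) = 4000000000
f(10) = mul(f(9), 10) = mul(4000000000, 10) = 40000000000
f(11) = mul(f(10), 10) = mul(40000000000, 10) = 400000000000


400000000000


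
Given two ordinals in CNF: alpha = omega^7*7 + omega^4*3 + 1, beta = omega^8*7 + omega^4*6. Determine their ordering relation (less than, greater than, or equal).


Compare term by term from highest exponent:
alpha = omega^7*7 + omega^4*3 + 1
beta = omega^8*7 + omega^4*6
Term 1: alpha has omega^7*7, beta has omega^8*7
Term 2: alpha has omega^4*3, beta has omega^4*6
Term 3: alpha has omega^0*1, beta has omega^0*0
Result: alpha < beta

alpha < beta


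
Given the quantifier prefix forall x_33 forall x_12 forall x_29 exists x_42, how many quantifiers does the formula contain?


Quantifier prefix has 4 quantifier symbols.
Quantifier depth = 4

4


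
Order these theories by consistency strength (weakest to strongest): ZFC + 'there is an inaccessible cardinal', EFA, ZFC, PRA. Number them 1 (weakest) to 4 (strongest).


Ordering by consistency strength:
1. EFA
2. PRA
3. ZFC
4. ZFC + 'there is an inaccessible cardinal'


ZFC + 'there is an inaccessible cardinal'=4, EFA=1, ZFC=3, PRA=2


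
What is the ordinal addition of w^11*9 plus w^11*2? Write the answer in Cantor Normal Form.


Ordinal addition w^11*9 + w^11*2:
Both terms have the same exponent 11.
w^e*c + w^e*d = w^e*(c+d).
Result = w^11*(9+2) = w^11*11

w^11*11


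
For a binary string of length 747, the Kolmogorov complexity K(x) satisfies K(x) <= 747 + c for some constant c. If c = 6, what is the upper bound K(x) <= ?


K(x) <= |x| + c = 747 + 6 = 753

753


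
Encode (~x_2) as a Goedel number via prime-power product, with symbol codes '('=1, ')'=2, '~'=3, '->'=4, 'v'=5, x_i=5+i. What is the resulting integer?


Formula: (~x_2)
Symbol codes: [1, 3, 7, 2]
Primes: [2, 3, 5, 7]
p_1^1 = 2^1 = 2
p_2^3 = 3^3 = 27
p_3^7 = 5^7 = 78125
p_4^2 = 7^2 = 49
Product = 206718750

206718750


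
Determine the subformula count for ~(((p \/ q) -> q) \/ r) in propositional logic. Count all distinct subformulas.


Formula: ~(((p \/ q) -> q) \/ r)
Subformulas found:
  1. q
  2. p
  3. r
  4. (p \/ q)
  5. ((p \/ q) -> q)
  6. (((p \/ q) -> q) \/ r)
  7. ~(((p \/ q) -> q) \/ r)
Total distinct subformulas = 7

7


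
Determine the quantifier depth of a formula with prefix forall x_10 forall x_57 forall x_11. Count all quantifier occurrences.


Quantifier prefix has 3 quantifier symbols.
Quantifier depth = 3

3


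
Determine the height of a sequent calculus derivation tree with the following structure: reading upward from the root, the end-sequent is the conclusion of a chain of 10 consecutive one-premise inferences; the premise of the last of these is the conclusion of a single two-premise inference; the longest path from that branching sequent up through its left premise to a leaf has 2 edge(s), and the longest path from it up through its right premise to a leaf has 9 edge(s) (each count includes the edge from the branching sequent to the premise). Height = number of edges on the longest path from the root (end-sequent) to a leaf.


Longest path through the left premise: 2 edges (measured from the branching sequent)
Longest path through the right premise: 9 edges
Height of the subtree rooted at the branching sequent: max(2, 9) = 9
The branching sequent sits 10 edges above the root (the chain of one-premise inferences), so height = 9 + 10 = 19

19


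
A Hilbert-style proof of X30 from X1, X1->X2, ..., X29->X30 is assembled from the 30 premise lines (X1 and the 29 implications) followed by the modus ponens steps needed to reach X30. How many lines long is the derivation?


We have 30 premise lines: X1 and 29 implications.
Each implication is detached once by MP, giving 29 MP lines.
30 premise lines + 29 MP lines = 59 total lines.

59


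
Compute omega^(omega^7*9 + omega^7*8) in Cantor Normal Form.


omega^(omega^7*9 + omega^7*8):
Both terms of the exponent have the same exponent 7, so they merge: omega^7*9 + omega^7*8 = omega^7*(9+8) = omega^7*17.
omega raised to a CNF ordinal is a single CNF term: Result = omega^(omega^7*17)

omega^(omega^7*17)


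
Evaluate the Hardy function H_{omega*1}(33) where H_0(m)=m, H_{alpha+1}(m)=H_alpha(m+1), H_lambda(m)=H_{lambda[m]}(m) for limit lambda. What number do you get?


H_{omega*1}(33):
For the Hardy hierarchy, H_{omega*k}(n) = 2^k * n.
2^1 = 2.
2 * 33 = 66

66


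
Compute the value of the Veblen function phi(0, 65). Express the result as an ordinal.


phi(0, 65):
phi(0, beta) = omega^beta by definition.
phi(0, 65) = omega^65

omega^65


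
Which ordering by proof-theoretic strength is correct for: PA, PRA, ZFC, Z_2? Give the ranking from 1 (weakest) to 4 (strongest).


Ordering by consistency strength:
1. PRA
2. PA
3. Z_2
4. ZFC


PA=2, PRA=1, ZFC=4, Z_2=3


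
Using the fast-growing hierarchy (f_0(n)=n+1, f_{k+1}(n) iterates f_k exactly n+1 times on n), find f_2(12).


f_2(12) = f_1^13(12)
f_1(m) = 2m + 1.
Iterating: f_1^k(n) = 2^k*(n+1) - 1.
f_2(12) = 2^13*(12+1) - 1 = 8192*13 - 1 = 106495

106495


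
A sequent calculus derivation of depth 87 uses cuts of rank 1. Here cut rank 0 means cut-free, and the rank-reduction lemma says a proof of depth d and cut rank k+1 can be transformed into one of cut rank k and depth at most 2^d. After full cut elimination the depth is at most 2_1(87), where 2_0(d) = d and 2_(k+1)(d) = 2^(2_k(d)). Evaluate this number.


Each rank reduction sends depth d to at most 2^d; cut rank r needs r reductions.
2_0(87) = 87
2_1(87) = 2^87 = 154742504910672534362390528
Cut-free depth bound = 154742504910672534362390528

154742504910672534362390528


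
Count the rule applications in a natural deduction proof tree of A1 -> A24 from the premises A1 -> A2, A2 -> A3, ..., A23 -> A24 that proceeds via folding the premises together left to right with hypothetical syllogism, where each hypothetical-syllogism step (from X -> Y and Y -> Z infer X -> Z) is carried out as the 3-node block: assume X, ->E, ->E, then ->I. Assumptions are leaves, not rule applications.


There are 23 premises in the chain. The first HS step combines premises 1 and 2; each further premise needs one more HS step.
So 23 premises require 23 - 1 = 22 hypothetical-syllogism steps.
Each HS step uses 3 inference nodes (->E, ->E, ->I).
22 * 3 = 66 total inference nodes.

66


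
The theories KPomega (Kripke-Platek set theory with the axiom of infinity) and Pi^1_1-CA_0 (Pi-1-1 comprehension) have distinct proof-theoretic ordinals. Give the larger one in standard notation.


Proof-theoretic ordinal of KPomega (Kripke-Platek set theory with the axiom of infinity): psi_0(epsilon_{Omega+1})
Proof-theoretic ordinal of Pi^1_1-CA_0 (Pi-1-1 comprehension): psi_0(Omega_omega)
Comparing: psi_0(epsilon_{Omega+1}) < psi_0(Omega_omega).
The larger ordinal is psi_0(Omega_omega) (from Pi^1_1-CA_0 (Pi-1-1 comprehension)).

psi_0(Omega_omega)


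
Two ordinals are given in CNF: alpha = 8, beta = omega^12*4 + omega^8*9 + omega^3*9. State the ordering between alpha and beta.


Compare term by term from highest exponent:
alpha = 8
beta = omega^12*4 + omega^8*9 + omega^3*9
Term 1: alpha has omega^0*8, beta has omega^12*4
Term 2: alpha has omega^0*0, beta has omega^8*9
Term 3: alpha has omega^0*0, beta has omega^3*9
Result: alpha < beta

alpha < beta


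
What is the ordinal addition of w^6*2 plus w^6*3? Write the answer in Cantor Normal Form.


Ordinal addition w^6*2 + w^6*3:
Both terms have the same exponent 6.
w^e*c + w^e*d = w^e*(c+d).
Result = w^6*(2+3) = w^6*5

w^6*5


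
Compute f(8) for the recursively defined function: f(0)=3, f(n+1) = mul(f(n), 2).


f(0) = 3
f(1) = mul(f(0), 2) = mul(3, 2) = 6
f(2) = mul(f(1), 2) = mul(6, 2) = 12
f(3) = mul(f(2), 2) = mul(12, 2) = 24
f(4) = mul(f(3), 2) = mul(24, 2) = 48
f(5) = mul(f(4), 2) = mul(48, 2) = 96
f(6) = mul(f(5), 2) = mul(96, 2) = 192
f(7) = mul(f(6), 2) = mul(192, 2) = 384
f(8) = mul(f(7), 2) = mul(384, 2) = 768


768


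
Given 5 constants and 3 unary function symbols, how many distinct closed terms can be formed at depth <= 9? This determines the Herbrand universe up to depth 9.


Herbrand terms by depth:
Depth 0: 5 constants
Depth 1: 15 new terms (running total: 20)
Depth 2: 45 new terms (running total: 65)
Depth 3: 135 new terms (running total: 200)
Depth 4: 405 new terms (running total: 605)
Depth 5: 1215 new terms (running total: 1820)
Depth 6: 3645 new terms (running total: 5465)
Depth 7: 10935 new terms (running total: 16400)
Depth 8: 32805 new terms (running total: 49205)
Depth 9: 98415 new terms (running total: 147620)
Total distinct ground terms = 147620

147620


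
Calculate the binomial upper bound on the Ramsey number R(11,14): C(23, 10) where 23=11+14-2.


R(11,14) <= C(11+14-2, 11-1) = C(23, 10)
C(23, 10) = 23! / (10! * 13!)
= 1144066

1144066


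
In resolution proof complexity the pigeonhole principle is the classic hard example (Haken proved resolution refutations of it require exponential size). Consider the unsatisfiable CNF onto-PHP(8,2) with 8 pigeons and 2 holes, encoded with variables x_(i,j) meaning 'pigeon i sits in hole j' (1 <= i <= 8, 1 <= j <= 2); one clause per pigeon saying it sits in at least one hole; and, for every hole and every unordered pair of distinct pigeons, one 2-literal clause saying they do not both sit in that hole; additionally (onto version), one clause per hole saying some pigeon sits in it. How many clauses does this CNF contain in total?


onto-PHP(8,2): 8 pigeons, 2 holes, 8*2 = 16 variables.
- pigeon clauses: one per pigeon -> 8 clauses
- hole clauses: 2 holes * C(8,2) = 2 * 28 -> 56 clauses
- onto clauses: one per hole -> 2 clauses
Total clauses = 8 + 56 + 2 = 66

66


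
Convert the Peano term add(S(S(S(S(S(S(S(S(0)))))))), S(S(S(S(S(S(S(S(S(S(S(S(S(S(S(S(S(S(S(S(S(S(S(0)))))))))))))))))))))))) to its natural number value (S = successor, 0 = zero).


add(S^8(0), S^23(0)):
S^8(0) = 8
S^23(0) = 23
8 + 23 = 31

31


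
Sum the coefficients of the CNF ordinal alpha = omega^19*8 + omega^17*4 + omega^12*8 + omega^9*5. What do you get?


CNF: omega^19*8 + omega^17*4 + omega^12*8 + omega^9*5
Coefficients: 8 + 4 + 8 + 5 = 25

25


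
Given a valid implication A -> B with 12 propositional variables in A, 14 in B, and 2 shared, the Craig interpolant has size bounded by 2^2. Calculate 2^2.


Shared atoms = 2
Craig interpolant size bound = 2^2
= 4

4


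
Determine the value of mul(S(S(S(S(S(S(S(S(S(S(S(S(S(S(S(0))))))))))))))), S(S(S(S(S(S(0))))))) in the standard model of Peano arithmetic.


mul(S^15(0), S^6(0)):
S^15(0) = 15
S^6(0) = 6
15 * 6 = 90

90


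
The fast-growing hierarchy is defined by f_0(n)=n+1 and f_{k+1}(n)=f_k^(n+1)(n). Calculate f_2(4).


f_2(4) = f_1^5(4)
f_1(m) = 2m + 1.
Iterating: f_1^k(n) = 2^k*(n+1) - 1.
f_2(4) = 2^5*(4+1) - 1 = 32*5 - 1 = 159

159


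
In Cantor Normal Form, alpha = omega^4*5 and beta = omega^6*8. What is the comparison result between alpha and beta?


Compare term by term from highest exponent:
alpha = omega^4*5
beta = omega^6*8
Term 1: alpha has omega^4*5, beta has omega^6*8
Result: alpha < beta

alpha < beta


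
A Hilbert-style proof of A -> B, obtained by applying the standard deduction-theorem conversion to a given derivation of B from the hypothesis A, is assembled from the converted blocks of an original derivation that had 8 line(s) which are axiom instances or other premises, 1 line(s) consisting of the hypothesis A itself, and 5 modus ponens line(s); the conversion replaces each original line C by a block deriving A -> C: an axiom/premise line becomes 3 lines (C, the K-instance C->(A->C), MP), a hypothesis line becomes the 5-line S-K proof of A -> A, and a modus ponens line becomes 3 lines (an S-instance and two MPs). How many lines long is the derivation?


Deduction-theorem conversion, block by block:
- 8 axiom/premise lines -> 3 lines each = 24
- 1 hypothesis lines -> 5 lines each (identity proof A->A) = 5
- 5 MP lines -> 3 lines each (S-instance, MP, MP) = 15
Total = 24 + 5 + 15 = 44 lines.

44


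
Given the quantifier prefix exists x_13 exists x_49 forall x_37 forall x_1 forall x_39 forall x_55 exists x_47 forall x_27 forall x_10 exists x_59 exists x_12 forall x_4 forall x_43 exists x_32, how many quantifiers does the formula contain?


Quantifier prefix has 14 quantifier symbols.
Quantifier depth = 14

14


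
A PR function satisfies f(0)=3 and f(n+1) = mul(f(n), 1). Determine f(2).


f(0) = 3
f(1) = mul(f(0), 1) = mul(3, 1) = 3
f(2) = mul(f(1), 1) = mul(3, 1) = 3


3


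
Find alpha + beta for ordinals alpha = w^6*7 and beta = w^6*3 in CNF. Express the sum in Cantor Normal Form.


Ordinal addition w^6*7 + w^6*3:
Both terms have the same exponent 6.
w^e*c + w^e*d = w^e*(c+d).
Result = w^6*(7+3) = w^6*10

w^6*10


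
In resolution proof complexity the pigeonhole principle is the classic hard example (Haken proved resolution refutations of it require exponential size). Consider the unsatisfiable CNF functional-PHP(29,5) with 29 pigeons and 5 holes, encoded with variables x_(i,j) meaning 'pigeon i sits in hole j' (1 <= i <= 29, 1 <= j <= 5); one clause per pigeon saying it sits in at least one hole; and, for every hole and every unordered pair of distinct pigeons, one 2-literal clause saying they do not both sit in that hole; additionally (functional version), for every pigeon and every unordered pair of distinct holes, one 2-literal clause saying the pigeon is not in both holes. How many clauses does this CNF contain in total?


functional-PHP(29,5): 29 pigeons, 5 holes, 29*5 = 145 variables.
- pigeon clauses: one per pigeon -> 29 clauses
- hole clauses: 5 holes * C(29,2) = 5 * 406 -> 2030 clauses
- functional clauses: 29 pigeons * C(5,2) = 29 * 10 -> 290 clauses
Total clauses = 29 + 2030 + 290 = 2349

2349


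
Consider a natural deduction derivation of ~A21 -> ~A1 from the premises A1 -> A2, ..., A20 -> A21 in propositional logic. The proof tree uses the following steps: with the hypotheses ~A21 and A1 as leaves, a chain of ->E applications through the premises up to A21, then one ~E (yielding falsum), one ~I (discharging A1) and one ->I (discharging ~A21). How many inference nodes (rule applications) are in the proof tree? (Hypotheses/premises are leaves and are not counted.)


From hypothesis A1, 20 ->E steps along the 20 premises yield A21.
~E with hypothesis ~A21 gives falsum (1 node); ~I discharging A1 gives ~A1 (1 node); ->I discharging ~A21 gives the goal (1 node).
Total = 20 + 3 = 23 inference nodes.

23


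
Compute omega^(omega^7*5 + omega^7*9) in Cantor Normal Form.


omega^(omega^7*5 + omega^7*9):
Both terms of the exponent have the same exponent 7, so they merge: omega^7*5 + omega^7*9 = omega^7*(5+9) = omega^7*14.
omega raised to a CNF ordinal is a single CNF term: Result = omega^(omega^7*14)

omega^(omega^7*14)


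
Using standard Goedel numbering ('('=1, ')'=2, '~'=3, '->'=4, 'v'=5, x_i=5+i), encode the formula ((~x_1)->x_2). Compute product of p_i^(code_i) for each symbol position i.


Formula: ((~x_1)->x_2)
Symbol codes: [1, 1, 3, 6, 2, 4, 7, 2]
Primes: [2, 3, 5, 7, 11, 13, 17, 19]
p_1^1 = 2^1 = 2
p_2^1 = 3^1 = 3
p_3^3 = 5^3 = 125
p_4^6 = 7^6 = 117649
p_5^2 = 11^2 = 121
p_6^4 = 13^4 = 28561
p_7^7 = 17^7 = 410338673
p_8^2 = 19^2 = 361
Product = 45170815845679895513892750

45170815845679895513892750


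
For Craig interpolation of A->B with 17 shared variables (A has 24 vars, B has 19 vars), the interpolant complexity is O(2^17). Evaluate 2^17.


Shared atoms = 17
Craig interpolant size bound = 2^17
= 131072

131072


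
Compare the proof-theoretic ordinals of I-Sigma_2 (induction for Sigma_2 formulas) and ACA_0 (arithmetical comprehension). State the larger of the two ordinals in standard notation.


Proof-theoretic ordinal of I-Sigma_2 (induction for Sigma_2 formulas): omega^(omega^omega)
Proof-theoretic ordinal of ACA_0 (arithmetical comprehension): epsilon_0
Comparing: omega^(omega^omega) < epsilon_0.
The larger ordinal is epsilon_0 (from ACA_0 (arithmetical comprehension)).

epsilon_0


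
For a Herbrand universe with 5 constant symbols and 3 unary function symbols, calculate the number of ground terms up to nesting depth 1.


Herbrand terms by depth:
Depth 0: 5 constants
Depth 1: 15 new terms (running total: 20)
Total distinct ground terms = 20

20


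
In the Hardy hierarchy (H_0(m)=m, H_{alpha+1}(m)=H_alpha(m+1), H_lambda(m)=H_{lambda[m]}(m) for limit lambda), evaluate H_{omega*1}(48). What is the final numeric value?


H_{omega*1}(48):
For the Hardy hierarchy, H_{omega*k}(n) = 2^k * n.
2^1 = 2.
2 * 48 = 96

96


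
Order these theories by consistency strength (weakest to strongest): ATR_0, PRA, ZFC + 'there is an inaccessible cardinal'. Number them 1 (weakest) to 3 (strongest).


Ordering by consistency strength:
1. PRA
2. ATR_0
3. ZFC + 'there is an inaccessible cardinal'


ATR_0=2, PRA=1, ZFC + 'there is an inaccessible cardinal'=3


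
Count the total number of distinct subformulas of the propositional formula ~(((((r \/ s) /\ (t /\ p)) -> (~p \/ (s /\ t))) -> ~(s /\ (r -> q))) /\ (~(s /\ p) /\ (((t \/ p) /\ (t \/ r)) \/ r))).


Formula: ~(((((r \/ s) /\ (t /\ p)) -> (~p \/ (s /\ t))) -> ~(s /\ (r -> q))) /\ (~(s /\ p) /\ (((t \/ p) /\ (t \/ r)) \/ r)))
Subformulas found:
  1. r
  2. q
  3. s
  4. t
  5. p
  6. ~p
  7. (r -> q)
  8. (s /\ p)
  9. (r \/ s)
  10. (t \/ r)
  11. (s /\ t)
  12. (t \/ p)
  13. (t /\ p)
  14. ~(s /\ p)
  15. (s /\ (r -> q))
  16. (~p \/ (s /\ t))
  17. ~(s /\ (r -> q))
  18. ((t \/ p) /\ (t \/ r))
  19. ((r \/ s) /\ (t /\ p))
  20. (((t \/ p) /\ (t \/ r)) \/ r)
  21. (~(s /\ p) /\ (((t \/ p) /\ (t \/ r)) \/ r))
  22. (((r \/ s) /\ (t /\ p)) -> (~p \/ (s /\ t)))
  23. ((((r \/ s) /\ (t /\ p)) -> (~p \/ (s /\ t))) -> ~(s /\ (r -> q)))
  24. (((((r \/ s) /\ (t /\ p)) -> (~p \/ (s /\ t))) -> ~(s /\ (r -> q))) /\ (~(s /\ p) /\ (((t \/ p) /\ (t \/ r)) \/ r)))
  25. ~(((((r \/ s) /\ (t /\ p)) -> (~p \/ (s /\ t))) -> ~(s /\ (r -> q))) /\ (~(s /\ p) /\ (((t \/ p) /\ (t \/ r)) \/ r)))
Total distinct subformulas = 25

25


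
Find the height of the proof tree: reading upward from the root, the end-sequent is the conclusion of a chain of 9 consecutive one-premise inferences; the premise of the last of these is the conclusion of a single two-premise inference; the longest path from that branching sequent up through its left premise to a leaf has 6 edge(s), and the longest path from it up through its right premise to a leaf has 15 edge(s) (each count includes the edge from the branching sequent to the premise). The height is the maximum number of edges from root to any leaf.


Longest path through the left premise: 6 edges (measured from the branching sequent)
Longest path through the right premise: 15 edges
Height of the subtree rooted at the branching sequent: max(6, 15) = 15
The branching sequent sits 9 edges above the root (the chain of one-premise inferences), so height = 15 + 9 = 24

24


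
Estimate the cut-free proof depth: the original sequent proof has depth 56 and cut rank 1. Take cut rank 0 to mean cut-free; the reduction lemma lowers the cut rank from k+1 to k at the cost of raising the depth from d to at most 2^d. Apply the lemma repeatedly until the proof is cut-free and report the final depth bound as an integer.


Each rank reduction sends depth d to at most 2^d; cut rank r needs r reductions.
2_0(56) = 56
2_1(56) = 2^56 = 72057594037927936
Cut-free depth bound = 72057594037927936

72057594037927936


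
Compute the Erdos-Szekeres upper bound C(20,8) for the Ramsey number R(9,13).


R(9,13) <= C(9+13-2, 9-1) = C(20, 8)
C(20, 8) = 20! / (8! * 12!)
= 125970

125970


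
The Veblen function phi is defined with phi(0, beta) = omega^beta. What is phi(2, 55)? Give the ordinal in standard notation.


phi(2, 55):
phi(2, beta) = zeta_beta (the beta-th zeta number, fixed point of epsilon).
phi(2, 55) = zeta_55

zeta_55


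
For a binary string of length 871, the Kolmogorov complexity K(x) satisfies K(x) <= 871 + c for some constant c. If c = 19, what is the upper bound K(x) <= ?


K(x) <= |x| + c = 871 + 19 = 890

890


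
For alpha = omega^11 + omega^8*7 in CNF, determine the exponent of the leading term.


CNF: omega^11 + omega^8*7
The leading term is omega^11, which has exponent 11.

11


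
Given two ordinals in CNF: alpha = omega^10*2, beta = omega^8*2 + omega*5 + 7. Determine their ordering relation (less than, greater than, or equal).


Compare term by term from highest exponent:
alpha = omega^10*2
beta = omega^8*2 + omega*5 + 7
Term 1: alpha has omega^10*2, beta has omega^8*2
Term 2: alpha has omega^0*0, beta has omega^1*5
Term 3: alpha has omega^0*0, beta has omega^0*7
Result: alpha > beta

alpha > beta


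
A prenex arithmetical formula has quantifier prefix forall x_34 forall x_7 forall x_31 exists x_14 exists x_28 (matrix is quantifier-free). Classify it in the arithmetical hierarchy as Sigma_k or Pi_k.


Leading quantifier is forall, so the class is Pi.
Number of quantifier blocks = alternations + 1 = 1 + 1 = 2.
Classification: Pi_2

Pi_2


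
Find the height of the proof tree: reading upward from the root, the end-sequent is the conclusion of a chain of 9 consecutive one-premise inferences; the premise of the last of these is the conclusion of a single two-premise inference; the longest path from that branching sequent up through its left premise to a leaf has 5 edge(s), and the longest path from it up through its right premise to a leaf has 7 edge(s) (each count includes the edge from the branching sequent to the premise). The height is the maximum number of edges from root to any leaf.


Longest path through the left premise: 5 edges (measured from the branching sequent)
Longest path through the right premise: 7 edges
Height of the subtree rooted at the branching sequent: max(5, 7) = 7
The branching sequent sits 9 edges above the root (the chain of one-premise inferences), so height = 7 + 9 = 16

16


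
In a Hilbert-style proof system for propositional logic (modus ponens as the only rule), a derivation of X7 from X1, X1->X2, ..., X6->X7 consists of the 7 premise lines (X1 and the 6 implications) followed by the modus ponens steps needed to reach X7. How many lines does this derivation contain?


We have 7 premise lines: X1 and 6 implications.
Each implication is detached once by MP, giving 6 MP lines.
7 premise lines + 6 MP lines = 13 total lines.

13


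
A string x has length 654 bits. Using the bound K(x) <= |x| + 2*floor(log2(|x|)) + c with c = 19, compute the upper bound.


floor(log2(654)) = 9
2 * 9 = 18
K(x) <= 654 + 18 + 19 = 691

691


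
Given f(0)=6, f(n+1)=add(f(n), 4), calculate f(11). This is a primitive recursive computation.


f(0) = 6
f(1) = add(f(0), 4) = add(6, 4) = 10
f(2) = add(f(1), 4) = add(10, 4) = 14
f(3) = add(f(2), 4) = add(14, 4) = 18
f(4) = add(f(3), 4) = add(18, 4) = 22
f(5) = add(f(4), 4) = add(22, 4) = 26
f(6) = add(f(5), 4) = add(26, 4) = 30
f(7) = add(f(6), 4) = add(30, 4) = 34
f(8) = add(f(7), 4) = add(34, 4) = 38
f(9) = add(f(8), 4) = add(38, 4) = 42
f(10) = add(f(9), 4) = add(42, 4) = 46
f(11) = add(f(10), 4) = add(46, 4) = 50


50


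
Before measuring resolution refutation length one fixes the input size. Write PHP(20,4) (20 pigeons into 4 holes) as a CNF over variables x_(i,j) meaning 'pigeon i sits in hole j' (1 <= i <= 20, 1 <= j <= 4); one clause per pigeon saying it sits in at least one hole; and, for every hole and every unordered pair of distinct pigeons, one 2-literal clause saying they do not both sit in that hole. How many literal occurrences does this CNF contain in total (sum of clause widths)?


PHP(20,4): 20 pigeons, 4 holes, 20*4 = 80 variables.
- pigeon clauses: one per pigeon -> 20 clauses of width 4 -> 80 literals
- hole clauses: 4 holes * C(20,2) = 4 * 190 -> 760 clauses of width 2 -> 1520 literals
Total literal occurrences = 80 + 1520 = 1600

1600


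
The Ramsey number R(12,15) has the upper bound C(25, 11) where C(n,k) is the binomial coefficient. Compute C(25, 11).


R(12,15) <= C(12+15-2, 12-1) = C(25, 11)
C(25, 11) = 25! / (11! * 14!)
= 4457400

4457400


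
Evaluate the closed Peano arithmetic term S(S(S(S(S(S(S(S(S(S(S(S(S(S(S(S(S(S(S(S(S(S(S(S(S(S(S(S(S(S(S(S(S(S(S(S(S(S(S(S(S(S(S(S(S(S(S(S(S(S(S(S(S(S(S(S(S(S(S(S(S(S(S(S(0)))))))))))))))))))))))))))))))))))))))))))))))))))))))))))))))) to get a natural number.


Counting successors applied to 0:
64 applications of S to 0 = 64

64


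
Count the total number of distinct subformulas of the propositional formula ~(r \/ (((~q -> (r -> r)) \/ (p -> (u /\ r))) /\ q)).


Formula: ~(r \/ (((~q -> (r -> r)) \/ (p -> (u /\ r))) /\ q))
Subformulas found:
  1. q
  2. u
  3. r
  4. p
  5. ~q
  6. (r -> r)
  7. (u /\ r)
  8. (p -> (u /\ r))
  9. (~q -> (r -> r))
  10. ((~q -> (r -> r)) \/ (p -> (u /\ r)))
  11. (((~q -> (r -> r)) \/ (p -> (u /\ r))) /\ q)
  12. (r \/ (((~q -> (r -> r)) \/ (p -> (u /\ r))) /\ q))
  13. ~(r \/ (((~q -> (r -> r)) \/ (p -> (u /\ r))) /\ q))
Total distinct subformulas = 13

13
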